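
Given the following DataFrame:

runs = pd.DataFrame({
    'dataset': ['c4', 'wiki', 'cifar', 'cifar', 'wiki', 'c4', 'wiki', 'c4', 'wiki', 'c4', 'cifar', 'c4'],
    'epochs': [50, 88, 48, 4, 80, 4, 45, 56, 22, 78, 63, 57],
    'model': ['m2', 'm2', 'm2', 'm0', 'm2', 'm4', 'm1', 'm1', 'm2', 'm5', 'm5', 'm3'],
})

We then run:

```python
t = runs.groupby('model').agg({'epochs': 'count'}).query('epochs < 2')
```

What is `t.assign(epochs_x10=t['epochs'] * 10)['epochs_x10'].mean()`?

10.0

group by model, count of epochs:
       epochs
model        
m0          1
m1          2
m2          5
m3          1
m4          1
m5          2
filter rows where epochs < 2:
       epochs
model        
m0          1
m3          1
m4          1
add column epochs_x10 = t['epochs'] * 10:
       epochs  epochs_x10
model                    
m0          1          10
m3          1          10
m4          1          10
Hence 10.0.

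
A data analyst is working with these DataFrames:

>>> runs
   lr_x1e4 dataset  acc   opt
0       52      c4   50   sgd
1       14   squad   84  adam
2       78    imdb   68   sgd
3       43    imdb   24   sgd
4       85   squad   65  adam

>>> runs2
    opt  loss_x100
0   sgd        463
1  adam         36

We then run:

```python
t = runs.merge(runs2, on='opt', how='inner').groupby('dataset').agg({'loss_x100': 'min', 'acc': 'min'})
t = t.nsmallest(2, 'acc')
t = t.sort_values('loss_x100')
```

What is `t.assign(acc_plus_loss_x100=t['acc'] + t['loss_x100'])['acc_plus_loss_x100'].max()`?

513

merge on 'opt' (how='inner') → 5 rows:
   lr_x1e4 dataset  acc   opt  loss_x100
0       52      c4   50   sgd        463
1       14   squad   84  adam         36
2       78    imdb   68   sgd        463
3       43    imdb   24   sgd        463
4       85   squad   65  adam         36
group by dataset: min(loss_x100), min(acc):
         loss_x100  acc
dataset                
c4             463   50
imdb           463   24
squad           36   65
take 2 rows with smallest acc:
         loss_x100  acc
dataset                
imdb           463   24
c4             463   50
sort by loss_x100:
         loss_x100  acc
dataset                
imdb           463   24
c4             463   50
add column acc_plus_loss_x100 = t['acc'] + t['loss_x100']:
         loss_x100  acc  acc_plus_loss_x100
dataset                                    
imdb           463   24                 487
c4             463   50                 513
Reading off the max of column 'acc_plus_loss_x100', we get 513.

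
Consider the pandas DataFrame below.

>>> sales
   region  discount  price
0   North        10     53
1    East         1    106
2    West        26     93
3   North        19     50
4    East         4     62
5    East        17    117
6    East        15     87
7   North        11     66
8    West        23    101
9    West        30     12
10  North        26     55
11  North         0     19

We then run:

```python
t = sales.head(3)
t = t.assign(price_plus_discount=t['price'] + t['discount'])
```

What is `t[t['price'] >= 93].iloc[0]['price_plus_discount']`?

107

take first 3 rows:
  region  discount  price
0  North        10     53
1   East         1    106
2   West        26     93
add column price_plus_discount = t['price'] + t['discount']:
  region  discount  price  price_plus_discount
0  North        10     53                   63
1   East         1    106                  107
2   West        26     93                  119
filter rows where price >= 93:
  region  discount  price  price_plus_discount
1   East         1    106                  107
2   West        26     93                  119
Finally, value at position 0, column 'price_plus_discount' = 107.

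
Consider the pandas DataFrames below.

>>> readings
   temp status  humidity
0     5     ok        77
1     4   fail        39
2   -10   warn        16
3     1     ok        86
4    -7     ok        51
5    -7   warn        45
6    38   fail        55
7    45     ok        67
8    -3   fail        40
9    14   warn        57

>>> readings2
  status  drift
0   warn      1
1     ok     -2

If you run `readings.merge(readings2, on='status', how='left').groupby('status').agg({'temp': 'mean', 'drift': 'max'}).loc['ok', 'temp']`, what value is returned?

merge on 'status' (how='left') → 10 rows:
   temp status  humidity  drift
0     5     ok        77   -2.0
1     4   fail        39    NaN
2   -10   warn        16    1.0
3     1     ok        86   -2.0
4    -7     ok        51   -2.0
5    -7   warn        45    1.0
6    38   fail        55    NaN
7    45     ok        67   -2.0
8    -3   fail        40    NaN
9    14   warn        57    1.0
group by status: mean(temp), max(drift):
        temp  drift
status             
fail    13.0    NaN
ok      11.0   -2.0
warn    -1.0    1.0

11.0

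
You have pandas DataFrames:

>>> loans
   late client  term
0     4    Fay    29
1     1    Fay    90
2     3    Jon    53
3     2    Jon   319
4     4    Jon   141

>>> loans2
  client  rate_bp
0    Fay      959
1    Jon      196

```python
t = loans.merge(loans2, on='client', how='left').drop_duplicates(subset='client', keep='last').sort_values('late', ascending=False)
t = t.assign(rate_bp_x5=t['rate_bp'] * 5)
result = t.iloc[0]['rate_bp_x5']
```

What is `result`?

merge on 'client' (how='left') → 5 rows:
   late client  term  rate_bp
0     4    Fay    29      959
1     1    Fay    90      959
2     3    Jon    53      196
3     2    Jon   319      196
4     4    Jon   141      196
drop duplicate client (keep=last):
   late client  term  rate_bp
1     1    Fay    90      959
4     4    Jon   141      196
sort by late descending:
   late client  term  rate_bp
4     4    Jon   141      196
1     1    Fay    90      959
add column rate_bp_x5 = t['rate_bp'] * 5:
   late client  term  rate_bp  rate_bp_x5
4     4    Jon   141      196         980
1     1    Fay    90      959        4795

980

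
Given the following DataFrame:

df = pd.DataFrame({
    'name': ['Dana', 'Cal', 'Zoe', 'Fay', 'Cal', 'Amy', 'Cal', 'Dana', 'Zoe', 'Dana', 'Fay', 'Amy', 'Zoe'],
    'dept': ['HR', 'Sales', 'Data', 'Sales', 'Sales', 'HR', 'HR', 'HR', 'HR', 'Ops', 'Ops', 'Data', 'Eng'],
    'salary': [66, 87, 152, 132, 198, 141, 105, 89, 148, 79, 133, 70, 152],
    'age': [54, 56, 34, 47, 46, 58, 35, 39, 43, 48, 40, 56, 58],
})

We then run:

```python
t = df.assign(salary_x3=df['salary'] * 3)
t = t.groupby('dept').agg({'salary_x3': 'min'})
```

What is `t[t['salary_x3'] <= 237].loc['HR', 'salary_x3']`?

198

add column salary_x3 = df['salary'] * 3:
    name   dept  salary  age  salary_x3
0   Dana     HR      66   54        198
1    Cal  Sales      87   56        261
2    Zoe   Data     152   34        456
3    Fay  Sales     132   47        396
4    Cal  Sales     198   46        594
5    Amy     HR     141   58        423
6    Cal     HR     105   35        315
7   Dana     HR      89   39        267
8    Zoe     HR     148   43        444
9   Dana    Ops      79   48        237
10   Fay    Ops     133   40        399
11   Amy   Data      70   56        210
12   Zoe    Eng     152   58        456
group by dept, min of salary_x3:
       salary_x3
dept            
Data         210
Eng          456
HR           198
Ops          237
Sales        261
filter rows where salary_x3 <= 237:
      salary_x3
dept           
Data        210
HR          198
Ops         237
Finally, value at row 'HR', column 'salary_x3' = 198.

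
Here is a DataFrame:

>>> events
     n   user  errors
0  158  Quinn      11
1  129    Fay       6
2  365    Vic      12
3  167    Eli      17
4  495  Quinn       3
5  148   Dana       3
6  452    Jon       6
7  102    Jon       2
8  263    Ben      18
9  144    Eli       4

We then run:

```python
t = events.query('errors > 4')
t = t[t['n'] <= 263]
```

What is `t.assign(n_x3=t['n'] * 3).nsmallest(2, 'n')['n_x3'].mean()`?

filter rows where errors > 4:
     n   user  errors
0  158  Quinn      11
1  129    Fay       6
2  365    Vic      12
3  167    Eli      17
6  452    Jon       6
8  263    Ben      18
filter rows where n <= 263:
     n   user  errors
0  158  Quinn      11
1  129    Fay       6
3  167    Eli      17
8  263    Ben      18
add column n_x3 = t['n'] * 3:
     n   user  errors  n_x3
0  158  Quinn      11   474
1  129    Fay       6   387
3  167    Eli      17   501
8  263    Ben      18   789
take 2 rows with smallest n:
     n   user  errors  n_x3
1  129    Fay       6   387
0  158  Quinn      11   474
Taking the mean of column 'n_x3' gives 430.5.

430.5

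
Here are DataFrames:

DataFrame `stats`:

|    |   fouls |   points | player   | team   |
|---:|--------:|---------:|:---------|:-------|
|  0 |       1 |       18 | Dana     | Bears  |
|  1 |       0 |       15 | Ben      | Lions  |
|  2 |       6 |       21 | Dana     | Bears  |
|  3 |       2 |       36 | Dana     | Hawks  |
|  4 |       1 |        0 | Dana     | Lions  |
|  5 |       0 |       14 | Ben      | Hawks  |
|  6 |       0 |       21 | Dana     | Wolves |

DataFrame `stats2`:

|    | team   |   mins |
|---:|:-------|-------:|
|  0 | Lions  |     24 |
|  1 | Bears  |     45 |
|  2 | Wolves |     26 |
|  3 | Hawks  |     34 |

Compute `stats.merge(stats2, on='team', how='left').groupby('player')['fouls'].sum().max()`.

10

merge on 'team' (how='left') → 7 rows:
   fouls  points player    team  mins
0      1      18   Dana   Bears    45
1      0      15    Ben   Lions    24
2      6      21   Dana   Bears    45
3      2      36   Dana   Hawks    34
4      1       0   Dana   Lions    24
5      0      14    Ben   Hawks    34
6      0      21   Dana  Wolves    26
group by player, sum of fouls:
player
Ben      0
Dana    10
Name: fouls, dtype: int64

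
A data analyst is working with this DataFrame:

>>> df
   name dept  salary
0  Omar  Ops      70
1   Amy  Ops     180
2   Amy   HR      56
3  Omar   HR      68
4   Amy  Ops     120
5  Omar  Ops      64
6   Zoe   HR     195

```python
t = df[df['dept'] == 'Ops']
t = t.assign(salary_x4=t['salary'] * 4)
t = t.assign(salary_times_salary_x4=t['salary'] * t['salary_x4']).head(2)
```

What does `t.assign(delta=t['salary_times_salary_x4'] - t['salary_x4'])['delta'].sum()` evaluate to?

148200

filter rows where dept == 'Ops':
   name dept  salary
0  Omar  Ops      70
1   Amy  Ops     180
4   Amy  Ops     120
5  Omar  Ops      64
add column salary_x4 = t['salary'] * 4:
   name dept  salary  salary_x4
0  Omar  Ops      70        280
1   Amy  Ops     180        720
4   Amy  Ops     120        480
5  Omar  Ops      64        256
add column salary_times_salary_x4 = t['salary'] * t['salary_x4']:
   name dept  salary  salary_x4  salary_times_salary_x4
0  Omar  Ops      70        280                   19600
1   Amy  Ops     180        720                  129600
4   Amy  Ops     120        480                   57600
5  Omar  Ops      64        256                   16384
take first 2 rows:
   name dept  salary  salary_x4  salary_times_salary_x4
0  Omar  Ops      70        280                   19600
1   Amy  Ops     180        720                  129600
add column delta = t['salary_times_salary_x4'] - t['salary_x4']:
   name dept  salary  salary_x4  salary_times_salary_x4   delta
0  Omar  Ops      70        280                   19600   19320
1   Amy  Ops     180        720                  129600  128880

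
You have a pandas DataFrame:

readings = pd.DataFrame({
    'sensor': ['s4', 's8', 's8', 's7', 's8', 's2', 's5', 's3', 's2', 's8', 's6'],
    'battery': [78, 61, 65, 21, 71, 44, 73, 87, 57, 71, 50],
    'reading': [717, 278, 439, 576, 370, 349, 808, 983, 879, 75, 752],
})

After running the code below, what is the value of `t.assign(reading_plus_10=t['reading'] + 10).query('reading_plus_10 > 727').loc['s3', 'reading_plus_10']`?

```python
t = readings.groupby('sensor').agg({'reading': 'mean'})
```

group by sensor, mean of reading:
        reading
sensor         
s2        614.0
s3        983.0
s4        717.0
s5        808.0
s6        752.0
s7        576.0
s8        290.5
add column reading_plus_10 = t['reading'] + 10:
        reading  reading_plus_10
sensor                          
s2        614.0            624.0
s3        983.0            993.0
s4        717.0            727.0
s5        808.0            818.0
s6        752.0            762.0
s7        576.0            586.0
s8        290.5            300.5
filter rows where reading_plus_10 > 727:
        reading  reading_plus_10
sensor                          
s3        983.0            993.0
s5        808.0            818.0
s6        752.0            762.0
value at row 's3', column 'reading_plus_10' → 993.0

993.0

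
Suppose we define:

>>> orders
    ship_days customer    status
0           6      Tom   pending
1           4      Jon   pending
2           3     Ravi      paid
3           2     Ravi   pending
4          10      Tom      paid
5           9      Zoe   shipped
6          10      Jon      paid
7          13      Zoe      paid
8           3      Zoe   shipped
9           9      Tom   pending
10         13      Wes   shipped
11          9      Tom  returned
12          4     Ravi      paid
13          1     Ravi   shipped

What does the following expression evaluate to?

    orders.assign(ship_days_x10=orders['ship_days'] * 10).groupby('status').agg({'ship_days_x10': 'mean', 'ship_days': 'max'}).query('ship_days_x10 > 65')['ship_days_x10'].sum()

170.0

add column ship_days_x10 = orders['ship_days'] * 10:
    ship_days customer    status  ship_days_x10
0           6      Tom   pending             60
1           4      Jon   pending             40
2           3     Ravi      paid             30
3           2     Ravi   pending             20
4          10      Tom      paid            100
5           9      Zoe   shipped             90
6          10      Jon      paid            100
7          13      Zoe      paid            130
8           3      Zoe   shipped             30
9           9      Tom   pending             90
10         13      Wes   shipped            130
11          9      Tom  returned             90
12          4     Ravi      paid             40
13          1     Ravi   shipped             10
group by status: mean(ship_days_x10), max(ship_days):
          ship_days_x10  ship_days
status                            
paid               80.0         13
pending            52.5          9
returned           90.0          9
shipped            65.0         13
filter rows where ship_days_x10 > 65:
          ship_days_x10  ship_days
status                            
paid               80.0         13
returned           90.0          9
Taking the sum of column 'ship_days_x10' gives 170.0.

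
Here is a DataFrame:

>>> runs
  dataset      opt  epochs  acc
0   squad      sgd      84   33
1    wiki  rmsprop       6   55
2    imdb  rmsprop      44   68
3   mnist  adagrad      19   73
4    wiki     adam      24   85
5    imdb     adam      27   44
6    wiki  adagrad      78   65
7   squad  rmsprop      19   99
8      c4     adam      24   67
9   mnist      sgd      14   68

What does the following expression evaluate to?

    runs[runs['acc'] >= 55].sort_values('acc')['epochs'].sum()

filter rows where acc >= 55:
  dataset      opt  epochs  acc
1    wiki  rmsprop       6   55
2    imdb  rmsprop      44   68
3   mnist  adagrad      19   73
4    wiki     adam      24   85
6    wiki  adagrad      78   65
7   squad  rmsprop      19   99
8      c4     adam      24   67
9   mnist      sgd      14   68
sort by acc:
  dataset      opt  epochs  acc
1    wiki  rmsprop       6   55
6    wiki  adagrad      78   65
8      c4     adam      24   67
2    imdb  rmsprop      44   68
9   mnist      sgd      14   68
3   mnist  adagrad      19   73
4    wiki     adam      24   85
7   squad  rmsprop      19   99
Reading off the sum of column 'epochs', we get 228.

228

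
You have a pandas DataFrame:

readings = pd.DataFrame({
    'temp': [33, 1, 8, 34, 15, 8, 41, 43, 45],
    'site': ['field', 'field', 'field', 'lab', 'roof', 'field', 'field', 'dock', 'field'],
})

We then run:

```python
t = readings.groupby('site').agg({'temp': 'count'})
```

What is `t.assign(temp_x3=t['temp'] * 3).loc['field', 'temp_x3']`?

group by site, count of temp:
       temp
site       
dock      1
field     6
lab       1
roof      1
add column temp_x3 = t['temp'] * 3:
       temp  temp_x3
site                
dock      1        3
field     6       18
lab       1        3
roof      1        3
Finally, value at row 'field', column 'temp_x3' = 18.

18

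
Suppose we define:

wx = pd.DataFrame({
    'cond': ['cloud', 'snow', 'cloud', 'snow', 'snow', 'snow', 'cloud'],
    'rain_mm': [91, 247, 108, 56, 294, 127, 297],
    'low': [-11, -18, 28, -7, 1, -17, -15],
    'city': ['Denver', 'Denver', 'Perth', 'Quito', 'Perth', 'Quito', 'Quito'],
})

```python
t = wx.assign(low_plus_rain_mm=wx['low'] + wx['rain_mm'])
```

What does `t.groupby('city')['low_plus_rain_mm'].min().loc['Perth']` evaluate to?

136

add column low_plus_rain_mm = wx['low'] + wx['rain_mm']:
    cond  rain_mm  low    city  low_plus_rain_mm
0  cloud       91  -11  Denver                80
1   snow      247  -18  Denver               229
2  cloud      108   28   Perth               136
3   snow       56   -7   Quito                49
4   snow      294    1   Perth               295
5   snow      127  -17   Quito               110
6  cloud      297  -15   Quito               282
group by city, min of low_plus_rain_mm:
city
Denver     80
Perth     136
Quito      49
Name: low_plus_rain_mm, dtype: int64
Taking the value at index 'Perth' gives 136.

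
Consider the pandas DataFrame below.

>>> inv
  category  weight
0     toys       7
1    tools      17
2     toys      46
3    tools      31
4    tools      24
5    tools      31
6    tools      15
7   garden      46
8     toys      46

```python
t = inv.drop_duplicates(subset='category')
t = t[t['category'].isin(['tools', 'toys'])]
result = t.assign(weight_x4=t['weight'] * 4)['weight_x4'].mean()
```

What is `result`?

drop duplicate category (keep=first):
  category  weight
0     toys       7
1    tools      17
7   garden      46
filter rows where category in ['tools', 'toys']:
  category  weight
0     toys       7
1    tools      17
add column weight_x4 = t['weight'] * 4:
  category  weight  weight_x4
0     toys       7         28
1    tools      17         68
mean of column 'weight_x4' → 48.0

48.0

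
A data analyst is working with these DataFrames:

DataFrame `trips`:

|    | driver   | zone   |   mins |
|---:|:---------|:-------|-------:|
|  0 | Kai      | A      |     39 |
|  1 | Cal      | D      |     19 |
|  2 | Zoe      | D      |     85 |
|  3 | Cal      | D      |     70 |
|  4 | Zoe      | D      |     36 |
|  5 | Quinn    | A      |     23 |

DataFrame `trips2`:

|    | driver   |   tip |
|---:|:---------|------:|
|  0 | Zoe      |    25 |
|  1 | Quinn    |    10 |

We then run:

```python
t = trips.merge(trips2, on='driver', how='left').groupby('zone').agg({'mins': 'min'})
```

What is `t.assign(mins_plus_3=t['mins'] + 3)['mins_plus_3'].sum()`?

merge on 'driver' (how='left') → 6 rows:
  driver zone  mins   tip
0    Kai    A    39   NaN
1    Cal    D    19   NaN
2    Zoe    D    85  25.0
3    Cal    D    70   NaN
4    Zoe    D    36  25.0
5  Quinn    A    23  10.0
group by zone, min of mins:
      mins
zone      
A       23
D       19
add column mins_plus_3 = t['mins'] + 3:
      mins  mins_plus_3
zone                   
A       23           26
D       19           22
Reading off the sum of column 'mins_plus_3', we get 48.

48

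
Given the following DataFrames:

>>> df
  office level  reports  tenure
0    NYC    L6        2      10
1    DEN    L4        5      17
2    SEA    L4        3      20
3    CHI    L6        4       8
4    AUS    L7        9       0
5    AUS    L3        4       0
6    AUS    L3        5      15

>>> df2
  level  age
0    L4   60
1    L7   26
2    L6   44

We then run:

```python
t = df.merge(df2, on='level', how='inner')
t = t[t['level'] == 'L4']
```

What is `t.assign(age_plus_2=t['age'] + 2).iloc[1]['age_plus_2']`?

62

merge on 'level' (how='inner') → 5 rows:
  office level  reports  tenure  age
0    NYC    L6        2      10   44
1    DEN    L4        5      17   60
2    SEA    L4        3      20   60
3    CHI    L6        4       8   44
4    AUS    L7        9       0   26
filter rows where level == 'L4':
  office level  reports  tenure  age
1    DEN    L4        5      17   60
2    SEA    L4        3      20   60
add column age_plus_2 = t['age'] + 2:
  office level  reports  tenure  age  age_plus_2
1    DEN    L4        5      17   60          62
2    SEA    L4        3      20   60          62
value at position 1, column 'age_plus_2' → 62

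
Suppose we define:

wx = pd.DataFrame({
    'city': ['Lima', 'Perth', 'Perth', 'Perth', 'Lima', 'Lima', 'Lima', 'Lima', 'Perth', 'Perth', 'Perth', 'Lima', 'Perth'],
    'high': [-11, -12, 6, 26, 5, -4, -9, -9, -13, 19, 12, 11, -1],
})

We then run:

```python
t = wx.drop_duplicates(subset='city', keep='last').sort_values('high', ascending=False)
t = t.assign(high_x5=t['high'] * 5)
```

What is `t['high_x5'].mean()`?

25.0

drop duplicate city (keep=last):
     city  high
11   Lima    11
12  Perth    -1
sort by high descending:
     city  high
11   Lima    11
12  Perth    -1
add column high_x5 = t['high'] * 5:
     city  high  high_x5
11   Lima    11       55
12  Perth    -1       -5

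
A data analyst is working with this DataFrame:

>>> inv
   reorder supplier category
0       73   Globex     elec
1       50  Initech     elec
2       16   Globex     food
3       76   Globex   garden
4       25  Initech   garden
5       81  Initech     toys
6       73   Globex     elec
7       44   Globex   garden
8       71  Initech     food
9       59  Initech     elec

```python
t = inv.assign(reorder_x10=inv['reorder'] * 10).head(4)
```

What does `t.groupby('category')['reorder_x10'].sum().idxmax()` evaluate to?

add column reorder_x10 = inv['reorder'] * 10:
   reorder supplier category  reorder_x10
0       73   Globex     elec          730
1       50  Initech     elec          500
2       16   Globex     food          160
3       76   Globex   garden          760
4       25  Initech   garden          250
5       81  Initech     toys          810
6       73   Globex     elec          730
7       44   Globex   garden          440
8       71  Initech     food          710
9       59  Initech     elec          590
take first 4 rows:
   reorder supplier category  reorder_x10
0       73   Globex     elec          730
1       50  Initech     elec          500
2       16   Globex     food          160
3       76   Globex   garden          760
group by category, sum of reorder_x10:
category
elec      1230
food       160
garden     760
Name: reorder_x10, dtype: int64
Taking the label with the largest value gives elec.

elec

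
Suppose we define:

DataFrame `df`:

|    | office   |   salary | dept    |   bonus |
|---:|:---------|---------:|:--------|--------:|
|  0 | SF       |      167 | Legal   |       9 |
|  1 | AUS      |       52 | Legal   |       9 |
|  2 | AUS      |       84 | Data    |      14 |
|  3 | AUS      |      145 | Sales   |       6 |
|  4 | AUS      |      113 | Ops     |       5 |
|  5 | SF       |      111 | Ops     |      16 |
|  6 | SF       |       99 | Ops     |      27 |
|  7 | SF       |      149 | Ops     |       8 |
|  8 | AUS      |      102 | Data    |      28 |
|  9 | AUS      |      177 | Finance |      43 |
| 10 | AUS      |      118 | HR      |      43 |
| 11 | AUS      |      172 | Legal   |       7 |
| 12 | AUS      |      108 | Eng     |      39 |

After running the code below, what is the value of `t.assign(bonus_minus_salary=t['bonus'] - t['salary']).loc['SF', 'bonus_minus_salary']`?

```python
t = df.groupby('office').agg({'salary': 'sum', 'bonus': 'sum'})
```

group by office: sum(salary), sum(bonus):
        salary  bonus
office               
AUS       1071    194
SF         526     60
add column bonus_minus_salary = t['bonus'] - t['salary']:
        salary  bonus  bonus_minus_salary
office                                   
AUS       1071    194                -877
SF         526     60                -466

-466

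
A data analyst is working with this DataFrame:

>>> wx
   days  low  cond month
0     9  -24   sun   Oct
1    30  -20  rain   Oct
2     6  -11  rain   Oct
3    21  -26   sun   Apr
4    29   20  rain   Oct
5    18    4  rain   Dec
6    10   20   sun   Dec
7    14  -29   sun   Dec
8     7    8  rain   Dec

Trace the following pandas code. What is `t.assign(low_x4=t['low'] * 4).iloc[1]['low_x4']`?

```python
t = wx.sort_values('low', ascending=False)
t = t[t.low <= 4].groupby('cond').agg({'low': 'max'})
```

sort by low descending:
   days  low  cond month
4    29   20  rain   Oct
6    10   20   sun   Dec
8     7    8  rain   Dec
5    18    4  rain   Dec
2     6  -11  rain   Oct
1    30  -20  rain   Oct
0     9  -24   sun   Oct
3    21  -26   sun   Apr
7    14  -29   sun   Dec
filter rows where low <= 4:
   days  low  cond month
5    18    4  rain   Dec
2     6  -11  rain   Oct
1    30  -20  rain   Oct
0     9  -24   sun   Oct
3    21  -26   sun   Apr
7    14  -29   sun   Dec
group by cond, max of low:
      low
cond     
rain    4
sun   -24
add column low_x4 = t['low'] * 4:
      low  low_x4
cond             
rain    4      16
sun   -24     -96

-96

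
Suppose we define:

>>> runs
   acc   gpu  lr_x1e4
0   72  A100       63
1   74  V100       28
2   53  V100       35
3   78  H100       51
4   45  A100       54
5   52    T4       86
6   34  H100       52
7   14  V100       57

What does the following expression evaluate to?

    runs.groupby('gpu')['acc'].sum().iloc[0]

group by gpu, sum of acc:
gpu
A100    117
H100    112
T4       52
V100    141
Name: acc, dtype: int64

117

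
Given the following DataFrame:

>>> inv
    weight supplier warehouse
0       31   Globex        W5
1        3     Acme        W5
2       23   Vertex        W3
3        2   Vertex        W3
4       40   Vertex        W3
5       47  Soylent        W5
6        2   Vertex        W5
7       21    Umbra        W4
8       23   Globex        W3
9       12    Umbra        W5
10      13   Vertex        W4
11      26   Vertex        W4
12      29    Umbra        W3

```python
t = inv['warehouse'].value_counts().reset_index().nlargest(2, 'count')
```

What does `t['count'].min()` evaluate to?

5

value_counts of warehouse:
warehouse
W5    5
W3    5
W4    3
Name: count, dtype: int64
reset_index():
  warehouse  count
0        W5      5
1        W3      5
2        W4      3
take 2 rows with largest count:
  warehouse  count
0        W5      5
1        W3      5
So min() = 5.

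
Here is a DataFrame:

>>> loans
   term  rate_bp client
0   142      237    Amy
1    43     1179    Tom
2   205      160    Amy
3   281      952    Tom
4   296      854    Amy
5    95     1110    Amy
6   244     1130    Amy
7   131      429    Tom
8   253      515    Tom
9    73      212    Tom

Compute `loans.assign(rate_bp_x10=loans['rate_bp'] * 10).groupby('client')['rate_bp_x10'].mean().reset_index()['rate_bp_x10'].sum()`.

add column rate_bp_x10 = loans['rate_bp'] * 10:
   term  rate_bp client  rate_bp_x10
0   142      237    Amy         2370
1    43     1179    Tom        11790
2   205      160    Amy         1600
3   281      952    Tom         9520
4   296      854    Amy         8540
5    95     1110    Amy        11100
6   244     1130    Amy        11300
7   131      429    Tom         4290
8   253      515    Tom         5150
9    73      212    Tom         2120
group by client, mean of rate_bp_x10:
client
Amy    6982.0
Tom    6574.0
Name: rate_bp_x10, dtype: float64
reset_index():
  client  rate_bp_x10
0    Amy       6982.0
1    Tom       6574.0
Then the sum of column 'rate_bp_x10': 13556.0

13556.0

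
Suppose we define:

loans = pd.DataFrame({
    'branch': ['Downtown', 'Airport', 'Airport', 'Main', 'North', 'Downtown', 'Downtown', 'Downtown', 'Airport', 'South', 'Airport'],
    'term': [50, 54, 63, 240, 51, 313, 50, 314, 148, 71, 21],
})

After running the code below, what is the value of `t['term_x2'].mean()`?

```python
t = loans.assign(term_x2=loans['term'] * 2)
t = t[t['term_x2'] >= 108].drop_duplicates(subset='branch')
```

add column term_x2 = loans['term'] * 2:
      branch  term  term_x2
0   Downtown    50      100
1    Airport    54      108
2    Airport    63      126
3       Main   240      480
4      North    51      102
5   Downtown   313      626
6   Downtown    50      100
7   Downtown   314      628
8    Airport   148      296
9      South    71      142
10   Airport    21       42
filter rows where term_x2 >= 108:
     branch  term  term_x2
1   Airport    54      108
2   Airport    63      126
3      Main   240      480
5  Downtown   313      626
7  Downtown   314      628
8   Airport   148      296
9     South    71      142
drop duplicate branch (keep=first):
     branch  term  term_x2
1   Airport    54      108
3      Main   240      480
5  Downtown   313      626
9     South    71      142
Taking the mean of column 'term_x2' gives 339.0.

339.0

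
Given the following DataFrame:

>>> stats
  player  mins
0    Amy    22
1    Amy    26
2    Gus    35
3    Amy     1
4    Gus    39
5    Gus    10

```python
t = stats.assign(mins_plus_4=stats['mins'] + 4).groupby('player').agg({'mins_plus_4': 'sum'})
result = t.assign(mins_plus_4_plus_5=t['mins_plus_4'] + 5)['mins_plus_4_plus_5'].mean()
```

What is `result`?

83.5

add column mins_plus_4 = stats['mins'] + 4:
  player  mins  mins_plus_4
0    Amy    22           26
1    Amy    26           30
2    Gus    35           39
3    Amy     1            5
4    Gus    39           43
5    Gus    10           14
group by player, sum of mins_plus_4:
        mins_plus_4
player             
Amy              61
Gus              96
add column mins_plus_4_plus_5 = t['mins_plus_4'] + 5:
        mins_plus_4  mins_plus_4_plus_5
player                                 
Amy              61                  66
Gus              96                 101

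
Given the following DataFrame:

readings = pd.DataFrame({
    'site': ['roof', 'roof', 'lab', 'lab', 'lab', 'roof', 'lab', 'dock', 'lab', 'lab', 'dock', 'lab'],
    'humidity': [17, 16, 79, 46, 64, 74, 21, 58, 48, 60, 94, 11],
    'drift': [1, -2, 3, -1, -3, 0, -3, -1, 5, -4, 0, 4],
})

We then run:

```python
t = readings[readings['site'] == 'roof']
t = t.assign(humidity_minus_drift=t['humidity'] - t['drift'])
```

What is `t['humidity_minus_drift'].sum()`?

108

filter rows where site == 'roof':
   site  humidity  drift
0  roof        17      1
1  roof        16     -2
5  roof        74      0
add column humidity_minus_drift = t['humidity'] - t['drift']:
   site  humidity  drift  humidity_minus_drift
0  roof        17      1                    16
1  roof        16     -2                    18
5  roof        74      0                    74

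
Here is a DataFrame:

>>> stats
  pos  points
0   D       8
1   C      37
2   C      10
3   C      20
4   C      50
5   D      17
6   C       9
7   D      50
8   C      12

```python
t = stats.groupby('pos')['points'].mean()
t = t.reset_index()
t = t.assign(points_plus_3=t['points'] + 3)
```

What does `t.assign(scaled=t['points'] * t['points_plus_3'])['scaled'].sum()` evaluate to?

group by pos, mean of points:
pos
C    23.0
D    25.0
Name: points, dtype: float64
reset_index():
  pos  points
0   C    23.0
1   D    25.0
add column points_plus_3 = t['points'] + 3:
  pos  points  points_plus_3
0   C    23.0           26.0
1   D    25.0           28.0
add column scaled = t['points'] * t['points_plus_3']:
  pos  points  points_plus_3  scaled
0   C    23.0           26.0   598.0
1   D    25.0           28.0   700.0

1298.0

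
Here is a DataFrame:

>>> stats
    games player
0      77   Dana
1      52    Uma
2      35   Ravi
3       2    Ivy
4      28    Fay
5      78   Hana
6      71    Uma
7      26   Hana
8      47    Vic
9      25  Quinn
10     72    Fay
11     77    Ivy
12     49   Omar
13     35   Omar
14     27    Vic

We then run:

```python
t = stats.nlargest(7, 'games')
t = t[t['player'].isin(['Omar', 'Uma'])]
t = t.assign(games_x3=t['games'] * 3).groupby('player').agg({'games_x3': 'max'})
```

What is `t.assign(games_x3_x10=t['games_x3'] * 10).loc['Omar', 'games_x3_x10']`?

1470

take 7 rows with largest games:
    games player
5      78   Hana
0      77   Dana
11     77    Ivy
10     72    Fay
6      71    Uma
1      52    Uma
12     49   Omar
filter rows where player in ['Omar', 'Uma']:
    games player
6      71    Uma
1      52    Uma
12     49   Omar
add column games_x3 = t['games'] * 3:
    games player  games_x3
6      71    Uma       213
1      52    Uma       156
12     49   Omar       147
group by player, max of games_x3:
        games_x3
player          
Omar         147
Uma          213
add column games_x3_x10 = t['games_x3'] * 10:
        games_x3  games_x3_x10
player                        
Omar         147          1470
Uma          213          2130
The value at row 'Omar', column 'games_x3_x10' is 1470.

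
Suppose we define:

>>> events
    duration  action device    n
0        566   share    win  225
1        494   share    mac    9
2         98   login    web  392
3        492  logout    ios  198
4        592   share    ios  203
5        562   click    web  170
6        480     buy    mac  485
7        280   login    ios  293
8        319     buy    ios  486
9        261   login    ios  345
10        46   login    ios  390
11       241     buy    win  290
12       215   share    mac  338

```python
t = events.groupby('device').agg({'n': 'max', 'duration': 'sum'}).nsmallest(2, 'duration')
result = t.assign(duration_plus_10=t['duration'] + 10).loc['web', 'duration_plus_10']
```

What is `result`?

group by device: max(n), sum(duration):
          n  duration
device               
ios     486      1990
mac     485      1189
web     392       660
win     290       807
take 2 rows with smallest duration:
          n  duration
device               
web     392       660
win     290       807
add column duration_plus_10 = t['duration'] + 10:
          n  duration  duration_plus_10
device                                 
web     392       660               670
win     290       807               817

670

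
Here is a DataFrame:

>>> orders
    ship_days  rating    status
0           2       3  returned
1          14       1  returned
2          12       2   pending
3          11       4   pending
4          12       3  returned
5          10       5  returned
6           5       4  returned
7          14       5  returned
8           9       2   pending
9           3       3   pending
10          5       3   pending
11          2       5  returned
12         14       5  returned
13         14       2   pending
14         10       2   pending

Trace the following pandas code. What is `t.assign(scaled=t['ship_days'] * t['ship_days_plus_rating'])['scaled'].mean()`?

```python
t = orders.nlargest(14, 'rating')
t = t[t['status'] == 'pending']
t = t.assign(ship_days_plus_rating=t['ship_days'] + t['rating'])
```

take 14 rows with largest rating:
    ship_days  rating    status
5          10       5  returned
7          14       5  returned
11          2       5  returned
12         14       5  returned
3          11       4   pending
6           5       4  returned
0           2       3  returned
4          12       3  returned
9           3       3   pending
10          5       3   pending
2          12       2   pending
8           9       2   pending
13         14       2   pending
14         10       2   pending
filter rows where status == 'pending':
    ship_days  rating   status
3          11       4  pending
9           3       3  pending
10          5       3  pending
2          12       2  pending
8           9       2  pending
13         14       2  pending
14         10       2  pending
add column ship_days_plus_rating = t['ship_days'] + t['rating']:
    ship_days  rating   status  ship_days_plus_rating
3          11       4  pending                     15
9           3       3  pending                      6
10          5       3  pending                      8
2          12       2  pending                     14
8           9       2  pending                     11
13         14       2  pending                     16
14         10       2  pending                     12
add column scaled = t['ship_days'] * t['ship_days_plus_rating']:
    ship_days  rating   status  ship_days_plus_rating  scaled
3          11       4  pending                     15     165
9           3       3  pending                      6      18
10          5       3  pending                      8      40
2          12       2  pending                     14     168
8           9       2  pending                     11      99
13         14       2  pending                     16     224
14         10       2  pending                     12     120
Reading off the mean of column 'scaled', we get 119.142857143.

119.142857143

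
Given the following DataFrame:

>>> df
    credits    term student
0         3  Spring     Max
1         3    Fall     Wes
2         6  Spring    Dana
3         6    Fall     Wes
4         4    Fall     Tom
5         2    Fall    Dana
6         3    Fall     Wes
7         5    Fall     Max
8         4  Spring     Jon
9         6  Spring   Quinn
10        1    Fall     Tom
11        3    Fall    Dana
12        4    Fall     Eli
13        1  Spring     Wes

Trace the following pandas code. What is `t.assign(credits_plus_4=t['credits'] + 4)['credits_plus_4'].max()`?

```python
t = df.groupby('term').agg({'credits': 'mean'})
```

8.0

group by term, mean of credits:
         credits
term            
Fall    3.444444
Spring  4.000000
add column credits_plus_4 = t['credits'] + 4:
         credits  credits_plus_4
term                            
Fall    3.444444        7.444444
Spring  4.000000        8.000000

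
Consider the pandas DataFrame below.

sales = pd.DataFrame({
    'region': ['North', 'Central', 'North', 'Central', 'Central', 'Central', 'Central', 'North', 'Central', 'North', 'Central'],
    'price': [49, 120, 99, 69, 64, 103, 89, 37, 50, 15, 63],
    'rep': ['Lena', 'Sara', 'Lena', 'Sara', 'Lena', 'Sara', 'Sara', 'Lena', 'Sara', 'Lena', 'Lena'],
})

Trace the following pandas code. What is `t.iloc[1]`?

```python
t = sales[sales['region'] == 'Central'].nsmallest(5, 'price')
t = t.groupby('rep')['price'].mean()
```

filter rows where region == 'Central':
     region  price   rep
1   Central    120  Sara
3   Central     69  Sara
4   Central     64  Lena
5   Central    103  Sara
6   Central     89  Sara
8   Central     50  Sara
10  Central     63  Lena
take 5 rows with smallest price:
     region  price   rep
8   Central     50  Sara
10  Central     63  Lena
4   Central     64  Lena
3   Central     69  Sara
6   Central     89  Sara
group by rep, mean of price:
rep
Lena    63.500000
Sara    69.333333
Name: price, dtype: float64

69.3333333333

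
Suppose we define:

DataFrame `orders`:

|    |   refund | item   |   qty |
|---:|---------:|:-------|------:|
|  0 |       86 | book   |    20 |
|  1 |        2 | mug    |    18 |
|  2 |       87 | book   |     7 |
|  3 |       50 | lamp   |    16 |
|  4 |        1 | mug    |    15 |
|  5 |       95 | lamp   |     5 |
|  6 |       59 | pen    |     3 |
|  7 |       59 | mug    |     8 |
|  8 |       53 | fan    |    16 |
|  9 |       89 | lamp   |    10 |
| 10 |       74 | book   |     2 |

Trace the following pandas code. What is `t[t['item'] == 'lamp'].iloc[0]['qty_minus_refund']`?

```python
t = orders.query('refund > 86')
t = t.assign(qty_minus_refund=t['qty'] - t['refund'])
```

filter rows where refund > 86:
   refund  item  qty
2      87  book    7
5      95  lamp    5
9      89  lamp   10
add column qty_minus_refund = t['qty'] - t['refund']:
   refund  item  qty  qty_minus_refund
2      87  book    7               -80
5      95  lamp    5               -90
9      89  lamp   10               -79
filter rows where item == 'lamp':
   refund  item  qty  qty_minus_refund
5      95  lamp    5               -90
9      89  lamp   10               -79
Taking the value at position 0, column 'qty_minus_refund' gives -90.

-90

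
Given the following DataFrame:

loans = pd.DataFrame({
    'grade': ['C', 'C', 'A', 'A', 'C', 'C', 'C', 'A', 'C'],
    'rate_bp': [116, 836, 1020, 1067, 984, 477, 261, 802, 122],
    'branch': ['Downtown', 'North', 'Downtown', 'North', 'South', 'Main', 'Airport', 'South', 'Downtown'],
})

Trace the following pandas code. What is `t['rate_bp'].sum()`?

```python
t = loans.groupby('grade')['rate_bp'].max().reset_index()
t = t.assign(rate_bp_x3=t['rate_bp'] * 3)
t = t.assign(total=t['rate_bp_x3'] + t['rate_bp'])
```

2051

group by grade, max of rate_bp:
grade
A    1067
C     984
Name: rate_bp, dtype: int64
reset_index():
  grade  rate_bp
0     A     1067
1     C      984
add column rate_bp_x3 = t['rate_bp'] * 3:
  grade  rate_bp  rate_bp_x3
0     A     1067        3201
1     C      984        2952
add column total = t['rate_bp_x3'] + t['rate_bp']:
  grade  rate_bp  rate_bp_x3  total
0     A     1067        3201   4268
1     C      984        2952   3936
Then the sum of column 'rate_bp': 2051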